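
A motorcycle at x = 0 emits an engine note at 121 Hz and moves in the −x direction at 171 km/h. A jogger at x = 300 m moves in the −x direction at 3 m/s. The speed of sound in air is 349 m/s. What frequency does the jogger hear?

107 Hz

171 km/h = 47.5 m/s.
The observer lies on the +x side, so the source is heading away from the observer and the observer is heading toward the source.
With source receding and observer approaching, f' = f · (v + v_o)/(v + v_s).
f' = 121 × (349 + 3)/(349 + 47.5) = 121 × 352/396.5 ≈ 107 Hz.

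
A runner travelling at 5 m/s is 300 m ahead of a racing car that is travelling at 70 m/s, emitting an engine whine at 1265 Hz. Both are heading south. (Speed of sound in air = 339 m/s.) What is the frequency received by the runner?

The runner is ahead, so the racing car is moving toward it while the runner is moving away from the racing car.
Both move, so f' = f · (v − v_o)/(v − v_s).
f' = 1265 × (339 − 5)/(339 − 70) = 1265 × 334/269 ≈ 1571 Hz.

1571 Hz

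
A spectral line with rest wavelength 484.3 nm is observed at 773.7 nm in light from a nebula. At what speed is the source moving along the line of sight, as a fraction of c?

λ'/λ₀ = 1.5976 > 1 (redshift), so the source is receding.
λ'/λ₀ = √((1 + β)/(1 − β)) for a receding source ⇒ β = (r² − 1)/(r² + 1) with r = λ'/λ₀.
β = (2.5522 − 1)/(2.5522 + 1) ≈ 0.437.

0.437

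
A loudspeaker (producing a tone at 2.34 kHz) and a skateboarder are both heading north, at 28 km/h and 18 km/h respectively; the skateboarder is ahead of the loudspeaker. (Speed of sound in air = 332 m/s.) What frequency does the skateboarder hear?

2.36 kHz

28 km/h = 7.778 m/s; 18 km/h = 5 m/s.
The skateboarder is ahead, so the loudspeaker is moving toward it while the skateboarder is moving away from the loudspeaker.
With source approaching and observer receding, f' = f · (v − v_o)/(v − v_s).
f' = 2.34 × (332 − 5)/(332 − 7.778) = 2.34 × 327/324.22 ≈ 2.36 kHz.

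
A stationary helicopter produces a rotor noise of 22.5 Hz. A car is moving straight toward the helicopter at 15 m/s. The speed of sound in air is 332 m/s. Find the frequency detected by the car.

Moving observer, stationary source: f' = f · (v + v_o)/v.
f' = 22.5 × (332 + 15)/332 = 22.5 × 347/332 ≈ 23.5 Hz.

23.5 Hz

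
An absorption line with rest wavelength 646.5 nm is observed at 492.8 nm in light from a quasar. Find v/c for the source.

0.265c

λ'/λ₀ = 0.7623 < 1 (blueshift), so the source is approaching.
λ'/λ₀ = √((1 − β)/(1 + β)) for an approaching source ⇒ β = (1 − r²)/(1 + r²) with r = λ'/λ₀.
β = (1 − 0.5810)/(1 + 0.5810) ≈ 0.265.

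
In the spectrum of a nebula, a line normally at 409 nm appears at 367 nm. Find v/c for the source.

0.108c

λ'/λ₀ = 0.8973 < 1 (blueshift), so the source is approaching.
λ'/λ₀ = √((1 − β)/(1 + β)) for an approaching source ⇒ β = (1 − r²)/(1 + r²) with r = λ'/λ₀.
β = (1 − 0.8052)/(1 + 0.8052) ≈ 0.108.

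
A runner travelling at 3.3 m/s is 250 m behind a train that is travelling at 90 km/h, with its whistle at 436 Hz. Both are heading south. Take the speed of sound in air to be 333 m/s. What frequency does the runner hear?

410 Hz

90 km/h = 25 m/s.
The runner is behind, so the train is moving away from it while the runner is moving toward the train.
General Doppler shift: f' = f · (v + v_o)/(v + v_s).
f' = 436 × (333 + 3.3)/(333 + 25) = 436 × 336.3/358 ≈ 410 Hz.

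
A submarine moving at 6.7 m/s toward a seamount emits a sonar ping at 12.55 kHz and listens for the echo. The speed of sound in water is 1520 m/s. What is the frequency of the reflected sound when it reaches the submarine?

The seamount receives the sound from a moving source: f₁ = f₀ · v/(v − v_e) = 12.55 × 1520/1513.3 ≈ 12.61 kHz.
On the return leg the submarine is a moving observer: f₂ = f₁ · (v + v_e)/v = 12.61 × 1526.7/1520 ≈ 12.66 kHz.
Equivalently f₂ = f₀ · (v + v_e)/(v − v_e).

12.66 kHz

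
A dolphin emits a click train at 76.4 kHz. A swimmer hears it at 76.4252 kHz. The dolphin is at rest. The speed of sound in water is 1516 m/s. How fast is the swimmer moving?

0.50 m/s

f' > f, so the swimmer is approaching.
f' = f · (v + v_o)/v ⇒ v_o = v · |f'/f − 1|.
v_o = 1516 × |76.4252/76.4 − 1| = 1516 × 0.0003298 ≈ 0.50 m/s.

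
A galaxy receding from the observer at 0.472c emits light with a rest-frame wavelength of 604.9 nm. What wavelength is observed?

1010.0 nm

Relativistic Doppler for wavelength: λ' = λ₀ · √((1 + β)/(1 − β)).
λ' = 604.9 × √(1.4720/0.5280) = 604.9 × 1.66969 ≈ 1010.0 nm.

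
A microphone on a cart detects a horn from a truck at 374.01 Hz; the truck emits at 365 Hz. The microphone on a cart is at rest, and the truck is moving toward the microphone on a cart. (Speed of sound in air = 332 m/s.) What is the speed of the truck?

f' = f · v/(v − v_s) ⇒ v_s = v · |1 − f/f'|.
v_s = 332 × |1 − 365/374.01| = 332 × 0.02409 ≈ 8.0 m/s.

8.0 m/s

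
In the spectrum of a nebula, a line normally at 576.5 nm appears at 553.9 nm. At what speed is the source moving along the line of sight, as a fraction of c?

λ'/λ₀ = 0.9608 < 1 (blueshift), so the source is approaching.
λ'/λ₀ = √((1 − β)/(1 + β)) for an approaching source ⇒ β = (1 − r²)/(1 + r²) with r = λ'/λ₀.
β = (1 − 0.9231)/(1 + 0.9231) ≈ 0.040.

0.040c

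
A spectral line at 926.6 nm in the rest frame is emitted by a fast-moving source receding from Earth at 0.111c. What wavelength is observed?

1035.9 nm

Relativistic Doppler for wavelength: λ' = λ₀ · √((1 + β)/(1 − β)).
λ' = 926.6 × √(1.1110/0.8890) = 926.6 × 1.11791 ≈ 1035.9 nm.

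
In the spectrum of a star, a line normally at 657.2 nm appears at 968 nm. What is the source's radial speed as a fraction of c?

λ'/λ₀ = 1.4729 > 1 (redshift), so the source is receding.
λ'/λ₀ = √((1 + β)/(1 − β)) for a receding source ⇒ β = (r² − 1)/(r² + 1) with r = λ'/λ₀.
β = (2.1695 − 1)/(2.1695 + 1) ≈ 0.369.

0.369c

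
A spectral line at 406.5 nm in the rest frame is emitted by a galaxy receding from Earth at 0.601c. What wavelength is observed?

Relativistic Doppler for wavelength: λ' = λ₀ · √((1 + β)/(1 − β)).
λ' = 406.5 × √(1.6010/0.3990) = 406.5 × 2.00313 ≈ 814.3 nm.

814.3 nm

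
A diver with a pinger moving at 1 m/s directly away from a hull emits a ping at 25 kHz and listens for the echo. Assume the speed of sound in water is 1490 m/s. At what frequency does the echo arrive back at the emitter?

25.0 kHz

The hull receives the sound from a moving source: f₁ = f₀ · v/(v + v_e) = 25 × 1490/1491 ≈ 25.0 kHz.
On the return leg the diver with a pinger is a moving observer: f₂ = f₁ · (v − v_e)/v = 25.0 × 1489/1490 ≈ 25.0 kHz.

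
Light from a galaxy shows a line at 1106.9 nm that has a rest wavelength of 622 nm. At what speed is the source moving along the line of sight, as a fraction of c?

λ'/λ₀ = 1.7796 > 1 (redshift), so the source is receding.
λ'/λ₀ = √((1 + β)/(1 − β)) for a receding source ⇒ β = (r² − 1)/(r² + 1) with r = λ'/λ₀.
β = (3.1669 − 1)/(3.1669 + 1) ≈ 0.520.

0.520c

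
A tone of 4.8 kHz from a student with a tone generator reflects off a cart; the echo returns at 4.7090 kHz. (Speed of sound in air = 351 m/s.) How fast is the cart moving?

Double Doppler shift off a moving reflector: f₂ = f₀ · (v + u)/(v − u) (u > 0 toward emitter).
Rearranging, u = v · (f₂ − f₀)/(f₂ + f₀) = 351 × -0.0910/9.5090 ≈ -3.4 m/s.
So the cart is moving at 3.4 m/s away from the emitter.

3.4 m/s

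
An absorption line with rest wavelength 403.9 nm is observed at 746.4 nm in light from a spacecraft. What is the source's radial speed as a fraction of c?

0.547

λ'/λ₀ = 1.8480 > 1 (redshift), so the source is receding.
λ'/λ₀ = √((1 + β)/(1 − β)) for a receding source ⇒ β = (r² − 1)/(r² + 1) with r = λ'/λ₀.
β = (3.4150 − 1)/(3.4150 + 1) ≈ 0.547.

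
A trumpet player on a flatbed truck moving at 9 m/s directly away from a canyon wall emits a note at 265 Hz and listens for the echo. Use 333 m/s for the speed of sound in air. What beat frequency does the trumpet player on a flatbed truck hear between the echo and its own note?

The canyon wall receives the sound from a moving source: f₁ = f₀ · v/(v + v_e) = 265 × 333/342 ≈ 258.03 Hz.
On the return leg the trumpet player on a flatbed truck is a moving observer: f₂ = f₁ · (v − v_e)/v = 258.03 × 324/333 ≈ 251.05 Hz.
Beat against the emitted tone: |f₂ − f₀| = 2v_e·f₀/(v + v_e) = 2 × 9 × 265/342 ≈ 13.9 Hz.

13.9 Hz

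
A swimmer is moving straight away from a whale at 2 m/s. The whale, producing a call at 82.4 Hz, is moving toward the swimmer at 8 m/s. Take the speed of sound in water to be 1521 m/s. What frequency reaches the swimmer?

83 Hz

Both move, so f' = f · (v − v_o)/(v − v_s).
f' = 82.4 × (1521 − 2)/(1521 − 8) = 82.4 × 1519/1513 ≈ 83 Hz.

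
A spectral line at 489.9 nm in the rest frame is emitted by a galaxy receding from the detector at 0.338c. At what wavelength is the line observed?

Relativistic Doppler for wavelength: λ' = λ₀ · √((1 + β)/(1 − β)).
λ' = 489.9 × √(1.3380/0.6620) = 489.9 × 1.42167 ≈ 696.5 nm.

696.5 nm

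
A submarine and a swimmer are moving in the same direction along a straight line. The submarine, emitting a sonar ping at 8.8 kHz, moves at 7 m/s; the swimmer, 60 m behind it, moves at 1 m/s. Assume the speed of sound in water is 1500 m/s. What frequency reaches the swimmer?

The swimmer is behind, so the submarine is moving away from it while the swimmer is moving toward the submarine.
With source receding and observer approaching, f' = f · (v + v_o)/(v + v_s).
f' = 8.8 × (1500 + 1)/(1500 + 7) = 8.8 × 1501/1507 ≈ 8.76 kHz.

8.76 kHz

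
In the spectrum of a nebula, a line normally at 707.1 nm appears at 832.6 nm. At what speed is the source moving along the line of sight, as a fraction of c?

λ'/λ₀ = 1.1775 > 1 (redshift), so the source is receding.
λ'/λ₀ = √((1 + β)/(1 − β)) for a receding source ⇒ β = (r² − 1)/(r² + 1) with r = λ'/λ₀.
β = (1.3865 − 1)/(1.3865 + 1) ≈ 0.162.

0.162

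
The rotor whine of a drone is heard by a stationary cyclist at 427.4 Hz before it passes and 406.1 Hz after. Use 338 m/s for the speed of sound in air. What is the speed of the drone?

f₁/f₂ = (v + v_s)/(v − v_s), so v_s = v · (f₁ − f₂)/(f₁ + f₂).
v_s = 338 × (427.4 − 406.1)/(427.4 + 406.1) = 338 × 21.3/833.5 ≈ 8.6 m/s.

8.6 m/s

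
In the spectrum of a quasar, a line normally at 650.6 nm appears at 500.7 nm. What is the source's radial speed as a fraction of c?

λ'/λ₀ = 0.7696 < 1 (blueshift), so the source is approaching.
λ'/λ₀ = √((1 − β)/(1 + β)) for an approaching source ⇒ β = (1 − r²)/(1 + r²) with r = λ'/λ₀.
β = (1 − 0.5923)/(1 + 0.5923) ≈ 0.256.

0.256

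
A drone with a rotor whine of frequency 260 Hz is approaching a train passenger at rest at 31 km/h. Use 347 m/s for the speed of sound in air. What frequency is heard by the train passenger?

267 Hz

31 km/h = 8.611 m/s.
With the source moving toward a stationary observer, f' = f · v/(v − v_s).
f' = 260 × 347/(347 − 8.611) = 260 × 347/338.4 ≈ 267 Hz.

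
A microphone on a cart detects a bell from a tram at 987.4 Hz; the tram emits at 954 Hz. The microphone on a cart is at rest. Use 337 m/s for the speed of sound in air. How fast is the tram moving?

f' > f, so the tram is approaching.
f' = f · v/(v − v_s) ⇒ v_s = v · |1 − f/f'|.
v_s = 337 × |1 − 954/987.4| = 337 × 0.03383 ≈ 11.4 m/s.

11.4 m/s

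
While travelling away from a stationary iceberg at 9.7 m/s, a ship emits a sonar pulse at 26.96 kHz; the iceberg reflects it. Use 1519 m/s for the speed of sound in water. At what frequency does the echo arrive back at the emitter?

The iceberg receives the sound from a moving source: f₁ = f₀ · v/(v + v_e) = 26.96 × 1519/1528.7 ≈ 26.8 kHz.
On the return leg the ship is a moving observer: f₂ = f₁ · (v − v_e)/v = 26.8 × 1509.3/1519 ≈ 26.6 kHz.
Equivalently f₂ = f₀ · (v − v_e)/(v + v_e).

26.6 kHz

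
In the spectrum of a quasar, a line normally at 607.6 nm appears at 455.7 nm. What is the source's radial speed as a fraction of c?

0.280c

λ'/λ₀ = 0.7500 < 1 (blueshift), so the source is approaching.
λ'/λ₀ = √((1 − β)/(1 + β)) for an approaching source ⇒ β = (1 − r²)/(1 + r²) with r = λ'/λ₀.
β = (1 − 0.5625)/(1 + 0.5625) ≈ 0.280.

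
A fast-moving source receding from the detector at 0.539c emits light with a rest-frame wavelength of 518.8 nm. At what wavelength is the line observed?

Relativistic Doppler for wavelength: λ' = λ₀ · √((1 + β)/(1 − β)).
λ' = 518.8 × √(1.5390/0.4610) = 518.8 × 1.82713 ≈ 947.9 nm.

947.9 nm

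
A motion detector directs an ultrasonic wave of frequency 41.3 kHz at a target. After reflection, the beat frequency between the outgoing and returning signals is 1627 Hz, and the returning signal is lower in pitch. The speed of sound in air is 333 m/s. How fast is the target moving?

6.7 m/s

Double Doppler shift off a moving reflector: f₂ = f₀ · (v + u)/(v − u) (u > 0 toward emitter).
Returning signal is lower, so f₂ = f₀ − Δf = 41300 − 1627 = 39673 Hz.
Rearranging, u = v · (f₂ − f₀)/(f₂ + f₀) = 333 × -1627/80973 ≈ -6.7 m/s.
So the target is moving at 6.7 m/s away from the emitter.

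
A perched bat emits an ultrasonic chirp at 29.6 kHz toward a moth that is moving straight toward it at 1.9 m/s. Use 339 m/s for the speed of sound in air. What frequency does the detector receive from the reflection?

29.9 kHz

At the moth (a moving observer), f₁ = f₀ · (v + u)/v = 29.6 × 340.9/339 ≈ 29.8 kHz.
On reflection it acts as a source moving toward the stationary detector: f₂ = f₁ · v/(v − u) = 29.8 × 339/337.1 ≈ 29.9 kHz.
Equivalently f₂ = f₀ · (v + u)/(v − u).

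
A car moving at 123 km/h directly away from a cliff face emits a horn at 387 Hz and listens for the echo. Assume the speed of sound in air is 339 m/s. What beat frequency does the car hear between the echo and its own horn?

123 km/h = 34.17 m/s.
The cliff face receives the sound from a moving source: f₁ = f₀ · v/(v + v_e) = 387 × 339/373.17 ≈ 351.6 Hz.
On the return leg the car is a moving observer: f₂ = f₁ · (v − v_e)/v = 351.6 × 304.83/339 ≈ 316.1 Hz.
Equivalently f₂ = f₀ · (v − v_e)/(v + v_e).
Beat against the emitted tone: |f₂ − f₀| = 2v_e·f₀/(v + v_e) = 2 × 34.17 × 387/373.17 ≈ 71 Hz.

71 Hz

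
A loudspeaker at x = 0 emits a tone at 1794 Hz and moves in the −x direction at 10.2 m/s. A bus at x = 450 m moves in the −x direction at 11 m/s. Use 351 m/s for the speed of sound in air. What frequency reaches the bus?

1798 Hz

The observer lies on the +x side, so the source is heading away from the observer and the observer is heading toward the source.
Both move, so f' = f · (v + v_o)/(v + v_s).
f' = 1794 × (351 + 11)/(351 + 10.2) = 1794 × 362/361.2 ≈ 1798 Hz.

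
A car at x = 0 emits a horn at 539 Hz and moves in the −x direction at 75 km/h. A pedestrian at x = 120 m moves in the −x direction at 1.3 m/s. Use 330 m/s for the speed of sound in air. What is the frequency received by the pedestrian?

75 km/h = 20.83 m/s.
The observer lies on the +x side, so the source is heading away from the observer and the observer is heading toward the source.
Both move, so f' = f · (v + v_o)/(v + v_s).
f' = 539 × (330 + 1.3)/(330 + 20.83) = 539 × 331.3/350.83 ≈ 509 Hz.

509 Hz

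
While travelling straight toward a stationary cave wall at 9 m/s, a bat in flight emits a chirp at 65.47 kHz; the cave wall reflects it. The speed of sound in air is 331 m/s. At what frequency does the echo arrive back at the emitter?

The cave wall receives the sound from a moving source: f₁ = f₀ · v/(v − v_e) = 65.47 × 331/322 ≈ 67.3 kHz.
On the return leg the bat in flight is a moving observer: f₂ = f₁ · (v + v_e)/v = 67.3 × 340/331 ≈ 69.1 kHz.

69.1 kHz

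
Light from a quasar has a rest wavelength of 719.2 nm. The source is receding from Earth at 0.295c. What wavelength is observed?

Relativistic Doppler for wavelength: λ' = λ₀ · √((1 + β)/(1 − β)).
λ' = 719.2 × √(1.2950/0.7050) = 719.2 × 1.35532 ≈ 974.7 nm.

974.7 nm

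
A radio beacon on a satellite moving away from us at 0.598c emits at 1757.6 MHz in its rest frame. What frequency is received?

Relativistic Doppler for frequency: f' = f₀ · √((1 − β)/(1 + β)).
f' = 1757.6 × √(0.4020/1.5980) = 1757.6 × 0.50156 ≈ 881.5 MHz.

881.5 MHz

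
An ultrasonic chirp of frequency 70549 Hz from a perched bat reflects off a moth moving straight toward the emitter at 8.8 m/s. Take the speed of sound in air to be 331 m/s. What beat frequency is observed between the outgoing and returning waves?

3854 Hz

At the moth (a moving observer), f₁ = f₀ · (v + u)/v = 70549 × 339.8/331 ≈ 72425 Hz.
On reflection it acts as a source moving toward the stationary detector: f₂ = f₁ · v/(v − u) = 72425 × 331/322.2 ≈ 74403 Hz.
Equivalently f₂ = f₀ · (v + u)/(v − u).
Beat frequency: |f₂ − f₀| = 2u·f₀/(v − u) = 2 × 8.8 × 70549/322.2 ≈ 3854 Hz.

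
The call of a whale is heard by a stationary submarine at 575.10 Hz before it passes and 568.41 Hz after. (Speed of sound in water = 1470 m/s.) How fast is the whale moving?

8.6 m/s

f₁/f₂ = (v + v_s)/(v − v_s), so v_s = v · (f₁ − f₂)/(f₁ + f₂).
v_s = 1470 × (575.10 − 568.41)/(575.10 + 568.41) = 1470 × 6.69/1143.51 ≈ 8.6 m/s.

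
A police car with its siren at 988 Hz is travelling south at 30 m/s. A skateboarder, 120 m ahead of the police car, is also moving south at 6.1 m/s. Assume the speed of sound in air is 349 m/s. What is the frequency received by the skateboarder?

1062 Hz

The skateboarder is ahead, so the police car is moving toward it while the skateboarder is moving away from the police car.
General Doppler shift: f' = f · (v − v_o)/(v − v_s).
f' = 988 × (349 − 6.1)/(349 − 30) = 988 × 342.9/319 ≈ 1062 Hz.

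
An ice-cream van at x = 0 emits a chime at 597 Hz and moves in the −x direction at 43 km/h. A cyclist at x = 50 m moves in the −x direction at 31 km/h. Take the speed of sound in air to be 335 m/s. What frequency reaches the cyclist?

591 Hz

43 km/h = 11.94 m/s; 31 km/h = 8.611 m/s.
The observer lies on the +x side, so the source is heading away from the observer and the observer is heading toward the source.
With source receding and observer approaching, f' = f · (v + v_o)/(v + v_s).
f' = 597 × (335 + 8.611)/(335 + 11.94) = 597 × 343.61/346.94 ≈ 591 Hz.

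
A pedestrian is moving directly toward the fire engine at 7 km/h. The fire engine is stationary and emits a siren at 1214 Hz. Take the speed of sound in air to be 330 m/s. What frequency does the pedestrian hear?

1221 Hz

7 km/h = 1.944 m/s.
Only the observer moves, toward the source, so f' = f · (v + v_o)/v.
f' = 1214 × (330 + 1.944)/330 = 1214 × 331.94/330 ≈ 1221 Hz.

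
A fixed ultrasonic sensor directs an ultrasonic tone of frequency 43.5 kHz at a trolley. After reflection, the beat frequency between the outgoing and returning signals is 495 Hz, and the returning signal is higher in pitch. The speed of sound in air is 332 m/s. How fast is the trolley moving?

1.88 m/s

Double Doppler shift off a moving reflector: f₂ = f₀ · (v + u)/(v − u) (u > 0 toward emitter).
Returning signal is higher, so f₂ = f₀ + Δf = 43500 + 495 = 43995 Hz.
Rearranging, u = v · (f₂ − f₀)/(f₂ + f₀) = 332 × 495/87495 ≈ 1.88 m/s.
So the trolley is moving at 1.88 m/s toward the emitter.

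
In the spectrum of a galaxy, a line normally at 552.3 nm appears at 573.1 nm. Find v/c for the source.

λ'/λ₀ = 1.0377 > 1 (redshift), so the source is receding.
λ'/λ₀ = √((1 + β)/(1 − β)) for a receding source ⇒ β = (r² − 1)/(r² + 1) with r = λ'/λ₀.
β = (1.0767 − 1)/(1.0767 + 1) ≈ 0.037.

0.037c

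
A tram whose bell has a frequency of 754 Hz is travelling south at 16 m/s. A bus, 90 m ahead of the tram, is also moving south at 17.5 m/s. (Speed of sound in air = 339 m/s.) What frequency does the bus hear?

750 Hz

The bus is ahead, so the tram is moving toward it while the bus is moving away from the tram.
General Doppler shift: f' = f · (v − v_o)/(v − v_s).
f' = 754 × (339 − 17.5)/(339 − 16) = 754 × 321.5/323 ≈ 750 Hz.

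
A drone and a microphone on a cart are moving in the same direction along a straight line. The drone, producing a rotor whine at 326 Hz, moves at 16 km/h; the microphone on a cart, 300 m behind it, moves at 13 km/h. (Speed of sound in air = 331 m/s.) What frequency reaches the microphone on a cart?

16 km/h = 4.444 m/s; 13 km/h = 3.611 m/s.
The microphone on a cart is behind, so the drone is moving away from it while the microphone on a cart is moving toward the drone.
General Doppler shift: f' = f · (v + v_o)/(v + v_s).
f' = 326 × (331 + 3.611)/(331 + 4.444) = 326 × 334.61/335.44 ≈ 325 Hz.

325 Hz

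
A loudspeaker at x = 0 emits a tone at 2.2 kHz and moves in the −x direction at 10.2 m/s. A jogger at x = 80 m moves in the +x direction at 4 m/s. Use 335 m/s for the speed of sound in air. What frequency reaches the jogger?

2.11 kHz

The observer lies on the +x side, so the source is heading away from the observer and the observer is heading away from the source.
With source receding and observer receding, f' = f · (v − v_o)/(v + v_s).
f' = 2.2 × (335 − 4)/(335 + 10.2) = 2.2 × 331/345.2 ≈ 2.11 kHz.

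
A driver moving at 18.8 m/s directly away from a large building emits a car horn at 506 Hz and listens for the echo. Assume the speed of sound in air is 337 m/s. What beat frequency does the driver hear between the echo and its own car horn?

53.5 Hz

The large building receives the sound from a moving source: f₁ = f₀ · v/(v + v_e) = 506 × 337/355.8 ≈ 479.3 Hz.
On the return leg the driver is a moving observer: f₂ = f₁ · (v − v_e)/v = 479.3 × 318.2/337 ≈ 452.5 Hz.
Beat against the emitted tone: |f₂ − f₀| = 2v_e·f₀/(v + v_e) = 2 × 18.8 × 506/355.8 ≈ 53.5 Hz.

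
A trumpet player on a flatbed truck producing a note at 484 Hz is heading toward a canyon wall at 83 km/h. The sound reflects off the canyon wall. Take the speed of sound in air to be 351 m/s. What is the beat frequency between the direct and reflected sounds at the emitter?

83 km/h = 23.06 m/s.
The canyon wall receives the sound from a moving source: f₁ = f₀ · v/(v − v_e) = 484 × 351/327.94 ≈ 518.0 Hz.
On the return leg the trumpet player on a flatbed truck is a moving observer: f₂ = f₁ · (v + v_e)/v = 518.0 × 374.06/351 ≈ 552.1 Hz.
Beat against the emitted tone: |f₂ − f₀| = 2v_e·f₀/(v − v_e) = 2 × 23.06 × 484/327.94 ≈ 68 Hz.

68 Hz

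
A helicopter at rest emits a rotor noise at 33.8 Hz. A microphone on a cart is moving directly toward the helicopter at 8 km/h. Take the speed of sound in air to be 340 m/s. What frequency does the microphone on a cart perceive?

34.0 Hz

8 km/h = 2.222 m/s.
Only the observer moves, toward the source, so f' = f · (v + v_o)/v.
f' = 33.8 × (340 + 2.222)/340 = 33.8 × 342.22/340 ≈ 34.0 Hz.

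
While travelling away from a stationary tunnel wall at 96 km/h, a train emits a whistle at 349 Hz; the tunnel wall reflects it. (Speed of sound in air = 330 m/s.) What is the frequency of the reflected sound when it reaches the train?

297 Hz

96 km/h = 26.67 m/s.
The tunnel wall receives the sound from a moving source: f₁ = f₀ · v/(v + v_e) = 349 × 330/356.67 ≈ 323 Hz.
On the return leg the train is a moving observer: f₂ = f₁ · (v − v_e)/v = 323 × 303.33/330 ≈ 297 Hz.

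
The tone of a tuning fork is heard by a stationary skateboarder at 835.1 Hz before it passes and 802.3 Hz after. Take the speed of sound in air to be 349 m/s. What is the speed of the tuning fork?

f₁/f₂ = (v + v_s)/(v − v_s), so v_s = v · (f₁ − f₂)/(f₁ + f₂).
v_s = 349 × (835.1 − 802.3)/(835.1 + 802.3) = 349 × 32.8/1637.4 ≈ 7.0 m/s.

7.0 m/s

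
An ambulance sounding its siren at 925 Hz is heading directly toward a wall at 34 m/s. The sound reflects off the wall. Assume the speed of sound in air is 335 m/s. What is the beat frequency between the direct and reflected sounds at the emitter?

209 Hz

The wall receives the sound from a moving source: f₁ = f₀ · v/(v − v_e) = 925 × 335/301 ≈ 1029 Hz.
On the return leg the ambulance is a moving observer: f₂ = f₁ · (v + v_e)/v = 1029 × 369/335 ≈ 1134 Hz.
Equivalently f₂ = f₀ · (v + v_e)/(v − v_e).
Beat against the emitted tone: |f₂ − f₀| = 2v_e·f₀/(v − v_e) = 2 × 34 × 925/301 ≈ 209 Hz.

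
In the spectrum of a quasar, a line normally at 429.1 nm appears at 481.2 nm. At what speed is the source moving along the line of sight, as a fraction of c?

0.114

λ'/λ₀ = 1.1214 > 1 (redshift), so the source is receding.
λ'/λ₀ = √((1 + β)/(1 − β)) for a receding source ⇒ β = (r² − 1)/(r² + 1) with r = λ'/λ₀.
β = (1.2576 − 1)/(1.2576 + 1) ≈ 0.114.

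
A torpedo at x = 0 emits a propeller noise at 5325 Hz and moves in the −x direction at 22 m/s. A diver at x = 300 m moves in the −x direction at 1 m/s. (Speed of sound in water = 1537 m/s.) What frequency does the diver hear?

The observer lies on the +x side, so the source is heading away from the observer and the observer is heading toward the source.
Both move, so f' = f · (v + v_o)/(v + v_s).
f' = 5325 × (1537 + 1)/(1537 + 22) = 5325 × 1538/1559 ≈ 5253 Hz.

5253 Hz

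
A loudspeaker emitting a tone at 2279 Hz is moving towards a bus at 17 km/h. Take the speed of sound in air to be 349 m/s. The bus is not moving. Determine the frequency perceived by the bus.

2310 Hz

17 km/h = 4.722 m/s.
Only the source moves, toward the listener, so f' = f · v/(v − v_s).
f' = 2279 × 349/(349 − 4.722) = 2279 × 349/344.3 ≈ 2310 Hz.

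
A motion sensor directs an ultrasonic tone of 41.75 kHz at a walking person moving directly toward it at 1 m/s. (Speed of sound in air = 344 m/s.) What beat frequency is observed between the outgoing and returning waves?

At the walking person (a moving observer), f₁ = f₀ · (v + u)/v = 41.75 × 345/344 ≈ 41.871 kHz.
The reflection then acts as a moving source: f₂ = f₁ · v/(v − u) ≈ 41.993 kHz.
Equivalently f₂ = f₀ · (v + u)/(v − u).
Beat frequency (with f₀ = 41750 Hz): |f₂ − f₀| = 2u·f₀/(v − u) = 2 × 1 × 41750/343 ≈ 243 Hz.

243 Hz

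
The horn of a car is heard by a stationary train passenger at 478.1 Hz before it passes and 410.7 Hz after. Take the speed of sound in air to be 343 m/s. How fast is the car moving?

26 m/s

f₁/f₂ = (v + v_s)/(v − v_s), so v_s = v · (f₁ − f₂)/(f₁ + f₂).
v_s = 343 × (478.1 − 410.7)/(478.1 + 410.7) = 343 × 67.4/888.8 ≈ 26 m/s.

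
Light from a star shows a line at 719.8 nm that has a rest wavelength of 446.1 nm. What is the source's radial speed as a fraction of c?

0.445

λ'/λ₀ = 1.6135 > 1 (redshift), so the source is receding.
λ'/λ₀ = √((1 + β)/(1 − β)) for a receding source ⇒ β = (r² − 1)/(r² + 1) with r = λ'/λ₀.
β = (2.6035 − 1)/(2.6035 + 1) ≈ 0.445.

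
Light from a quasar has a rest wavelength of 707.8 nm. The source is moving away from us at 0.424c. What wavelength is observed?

1112.9 nm

Relativistic Doppler for wavelength: λ' = λ₀ · √((1 + β)/(1 − β)).
λ' = 707.8 × √(1.4240/0.5760) = 707.8 × 1.57233 ≈ 1112.9 nm.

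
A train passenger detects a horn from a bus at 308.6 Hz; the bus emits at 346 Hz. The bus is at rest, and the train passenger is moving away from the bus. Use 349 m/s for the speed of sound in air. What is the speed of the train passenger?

38 m/s

f' = f · (v − v_o)/v ⇒ v_o = v · |f'/f − 1|.
v_o = 349 × |308.6/346 − 1| = 349 × 0.1081 ≈ 38 m/s.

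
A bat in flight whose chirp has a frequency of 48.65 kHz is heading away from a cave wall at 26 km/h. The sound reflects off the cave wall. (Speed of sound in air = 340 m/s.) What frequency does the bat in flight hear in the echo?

26 km/h = 7.222 m/s.
The cave wall receives the sound from a moving source: f₁ = f₀ · v/(v + v_e) = 48.65 × 340/347.22 ≈ 47.6 kHz.
On the return leg the bat in flight is a moving observer: f₂ = f₁ · (v − v_e)/v = 47.6 × 332.78/340 ≈ 46.6 kHz.
Equivalently f₂ = f₀ · (v − v_e)/(v + v_e).

46.6 kHz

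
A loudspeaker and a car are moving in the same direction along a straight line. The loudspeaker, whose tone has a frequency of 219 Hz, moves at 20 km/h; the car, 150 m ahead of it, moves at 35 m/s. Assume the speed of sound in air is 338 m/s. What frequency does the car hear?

200 Hz

20 km/h = 5.556 m/s.
The car is ahead, so the loudspeaker is moving toward it while the car is moving away from the loudspeaker.
General Doppler shift: f' = f · (v − v_o)/(v − v_s).
f' = 219 × (338 − 35)/(338 − 5.556) = 219 × 303/332.44 ≈ 200 Hz.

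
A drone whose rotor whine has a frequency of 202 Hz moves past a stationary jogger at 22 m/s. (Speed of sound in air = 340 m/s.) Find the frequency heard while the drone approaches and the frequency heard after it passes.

216 Hz approaching; 190 Hz receding

Approaching: f₁ = f · v/(v − v_s) = 202 × 340/318 ≈ 216 Hz.
Receding: f₂ = f · v/(v + v_s) = 202 × 340/362 ≈ 190 Hz.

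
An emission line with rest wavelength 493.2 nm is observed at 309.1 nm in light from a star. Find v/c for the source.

λ'/λ₀ = 0.6267 < 1 (blueshift), so the source is approaching.
λ'/λ₀ = √((1 − β)/(1 + β)) for an approaching source ⇒ β = (1 − r²)/(1 + r²) with r = λ'/λ₀.
β = (1 − 0.3928)/(1 + 0.3928) ≈ 0.436.

0.436c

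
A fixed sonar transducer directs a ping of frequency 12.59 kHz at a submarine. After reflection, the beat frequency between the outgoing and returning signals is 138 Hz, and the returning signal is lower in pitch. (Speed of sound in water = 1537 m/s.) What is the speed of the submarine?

8.5 m/s

Double Doppler shift off a moving reflector: f₂ = f₀ · (v + u)/(v − u) (u > 0 toward emitter).
Returning signal is lower, so f₂ = f₀ − Δf = 12590 − 138 = 12452 Hz.
Rearranging, u = v · (f₂ − f₀)/(f₂ + f₀) = 1537 × -138/25042 ≈ -8.5 m/s.
So the submarine is moving at 8.5 m/s away from the emitter.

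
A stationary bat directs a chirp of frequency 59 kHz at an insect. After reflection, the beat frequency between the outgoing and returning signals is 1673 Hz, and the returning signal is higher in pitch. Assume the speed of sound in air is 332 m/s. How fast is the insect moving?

4.6 m/s

Double Doppler shift off a moving reflector: f₂ = f₀ · (v + u)/(v − u) (u > 0 toward emitter).
Returning signal is higher, so f₂ = f₀ + Δf = 59000 + 1673 = 60673 Hz.
Rearranging, u = v · (f₂ − f₀)/(f₂ + f₀) = 332 × 1673/119673 ≈ 4.6 m/s.
So the insect is moving at 4.6 m/s toward the emitter.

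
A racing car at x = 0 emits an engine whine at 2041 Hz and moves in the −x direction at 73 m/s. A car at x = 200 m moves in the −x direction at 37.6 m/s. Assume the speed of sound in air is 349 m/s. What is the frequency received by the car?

The observer lies on the +x side, so the source is heading away from the observer and the observer is heading toward the source.
Both move, so f' = f · (v + v_o)/(v + v_s).
f' = 2041 × (349 + 37.6)/(349 + 73) = 2041 × 386.6/422 ≈ 1870 Hz.

1870 Hz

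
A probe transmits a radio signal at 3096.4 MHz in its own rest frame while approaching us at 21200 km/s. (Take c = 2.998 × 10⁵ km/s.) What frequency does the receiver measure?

β = v/c = 21200/299800 = 0.0707.
Relativistic Doppler for frequency: f' = f₀ · √((1 + β)/(1 − β)).
f' = 3096.4 × √(1.0707/0.9293) = 3096.4 × 1.07340 ≈ 3323.7 MHz.

3323.7 MHz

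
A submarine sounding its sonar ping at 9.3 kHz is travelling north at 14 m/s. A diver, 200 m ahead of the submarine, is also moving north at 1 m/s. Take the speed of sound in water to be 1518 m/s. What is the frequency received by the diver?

The diver is ahead, so the submarine is moving toward it while the diver is moving away from the submarine.
General Doppler shift: f' = f · (v − v_o)/(v − v_s).
f' = 9.3 × (1518 − 1)/(1518 − 14) = 9.3 × 1517/1504 ≈ 9.38 kHz.

9.38 kHz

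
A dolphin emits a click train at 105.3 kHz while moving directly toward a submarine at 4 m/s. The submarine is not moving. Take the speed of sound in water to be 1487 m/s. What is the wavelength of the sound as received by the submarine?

Moving source, stationary observer: f' = f · v/(v − v_s) since the source is approaching.
f' = 105.3 × 1487/(1487 − 4) ≈ 105.6 kHz.
λ' = v/f' = 1487/105584 ≈ 1.4 cm.

1.4 cm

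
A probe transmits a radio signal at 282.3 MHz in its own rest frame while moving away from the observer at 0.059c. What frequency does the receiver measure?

Relativistic Doppler for frequency: f' = f₀ · √((1 − β)/(1 + β)).
f' = 282.3 × √(0.9410/1.0590) = 282.3 × 0.94264 ≈ 266.1 MHz.

266.1 MHz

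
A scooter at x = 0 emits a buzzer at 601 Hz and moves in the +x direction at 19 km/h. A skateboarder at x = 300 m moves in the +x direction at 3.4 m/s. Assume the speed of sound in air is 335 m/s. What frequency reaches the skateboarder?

604 Hz

19 km/h = 5.278 m/s.
The observer lies on the +x side, so the source is heading toward the observer and the observer is heading away from the source.
Both move, so f' = f · (v − v_o)/(v − v_s).
f' = 601 × (335 − 3.4)/(335 − 5.278) = 601 × 331.6/329.72 ≈ 604 Hz.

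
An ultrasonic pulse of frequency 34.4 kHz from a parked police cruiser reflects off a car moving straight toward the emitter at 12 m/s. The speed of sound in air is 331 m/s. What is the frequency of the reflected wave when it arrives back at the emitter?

At the car (a moving observer), f₁ = f₀ · (v + u)/v = 34.4 × 343/331 ≈ 35.6 kHz.
The reflection then acts as a moving source: f₂ = f₁ · v/(v − u) ≈ 37.0 kHz.

37.0 kHz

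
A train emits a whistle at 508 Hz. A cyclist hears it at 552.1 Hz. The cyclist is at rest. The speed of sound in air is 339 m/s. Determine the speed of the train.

f' > f, so the train is approaching.
f' = f · v/(v − v_s) ⇒ v_s = v · |1 − f/f'|.
v_s = 339 × |1 − 508/552.1| = 339 × 0.07988 ≈ 27 m/s.

27 m/s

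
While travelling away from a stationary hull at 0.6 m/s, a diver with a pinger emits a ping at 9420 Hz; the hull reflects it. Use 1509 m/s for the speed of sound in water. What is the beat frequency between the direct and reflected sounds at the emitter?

The hull receives the sound from a moving source: f₁ = f₀ · v/(v + v_e) = 9420 × 1509/1509.6 ≈ 9416.26 Hz.
On the return leg the diver with a pinger is a moving observer: f₂ = f₁ · (v − v_e)/v = 9416.26 × 1508.4/1509 ≈ 9412.51 Hz.
Equivalently f₂ = f₀ · (v − v_e)/(v + v_e).
Beat against the emitted tone: |f₂ − f₀| = 2v_e·f₀/(v + v_e) = 2 × 0.6 × 9420/1509.6 ≈ 7.5 Hz.

7.5 Hz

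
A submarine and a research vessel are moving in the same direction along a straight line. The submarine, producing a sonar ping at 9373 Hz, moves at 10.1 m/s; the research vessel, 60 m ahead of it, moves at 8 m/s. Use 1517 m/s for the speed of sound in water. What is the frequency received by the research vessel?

9386 Hz

The research vessel is ahead, so the submarine is moving toward it while the research vessel is moving away from the submarine.
Both move, so f' = f · (v − v_o)/(v − v_s).
f' = 9373 × (1517 − 8)/(1517 − 10.1) = 9373 × 1509/1506.9 ≈ 9386 Hz.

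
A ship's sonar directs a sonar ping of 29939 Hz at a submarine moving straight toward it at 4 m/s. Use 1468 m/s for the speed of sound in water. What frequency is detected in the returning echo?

30103 Hz

The submarine first receives the wave as a moving observer: f₁ = f₀ · (v + u)/v = 29939 × (1468 + 4)/1468 ≈ 30021 Hz.
The reflection then acts as a moving source: f₂ = f₁ · v/(v − u) ≈ 30103 Hz.
Equivalently f₂ = f₀ · (v + u)/(v − u).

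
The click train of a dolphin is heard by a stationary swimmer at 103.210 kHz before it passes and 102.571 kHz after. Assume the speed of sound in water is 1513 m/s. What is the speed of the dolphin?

4.7 m/s

f₁/f₂ = (v + v_s)/(v − v_s), so v_s = v · (f₁ − f₂)/(f₁ + f₂).
v_s = 1513 × (103.210 − 102.571)/(103.210 + 102.571) = 1513 × 0.639/205.781 ≈ 4.7 m/s.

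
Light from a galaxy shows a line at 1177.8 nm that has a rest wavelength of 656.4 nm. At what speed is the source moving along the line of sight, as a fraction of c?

λ'/λ₀ = 1.7943 > 1 (redshift), so the source is receding.
λ'/λ₀ = √((1 + β)/(1 − β)) for a receding source ⇒ β = (r² − 1)/(r² + 1) with r = λ'/λ₀.
β = (3.2196 − 1)/(3.2196 + 1) ≈ 0.526.

0.526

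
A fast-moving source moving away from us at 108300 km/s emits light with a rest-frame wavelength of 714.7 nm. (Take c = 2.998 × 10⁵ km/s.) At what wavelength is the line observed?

β = v/c = 108300/299800 = 0.3612.
Relativistic Doppler for wavelength: λ' = λ₀ · √((1 + β)/(1 − β)).
λ' = 714.7 × √(1.3612/0.6388) = 714.7 × 1.45982 ≈ 1043.3 nm.

1043.3 nm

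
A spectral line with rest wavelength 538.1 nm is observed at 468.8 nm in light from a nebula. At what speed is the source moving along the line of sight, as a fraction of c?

0.137c

λ'/λ₀ = 0.8712 < 1 (blueshift), so the source is approaching.
λ'/λ₀ = √((1 − β)/(1 + β)) for an approaching source ⇒ β = (1 − r²)/(1 + r²) with r = λ'/λ₀.
β = (1 − 0.7590)/(1 + 0.7590) ≈ 0.137.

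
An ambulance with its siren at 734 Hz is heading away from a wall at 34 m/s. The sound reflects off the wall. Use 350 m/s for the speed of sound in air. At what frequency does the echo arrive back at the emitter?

604 Hz

The wall receives the sound from a moving source: f₁ = f₀ · v/(v + v_e) = 734 × 350/384 ≈ 669 Hz.
On the return leg the ambulance is a moving observer: f₂ = f₁ · (v − v_e)/v = 669 × 316/350 ≈ 604 Hz.
Equivalently f₂ = f₀ · (v − v_e)/(v + v_e).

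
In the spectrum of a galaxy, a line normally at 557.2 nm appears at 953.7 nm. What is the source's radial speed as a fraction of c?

λ'/λ₀ = 1.7116 > 1 (redshift), so the source is receding.
λ'/λ₀ = √((1 + β)/(1 − β)) for a receding source ⇒ β = (r² − 1)/(r² + 1) with r = λ'/λ₀.
β = (2.9296 − 1)/(2.9296 + 1) ≈ 0.491.

0.491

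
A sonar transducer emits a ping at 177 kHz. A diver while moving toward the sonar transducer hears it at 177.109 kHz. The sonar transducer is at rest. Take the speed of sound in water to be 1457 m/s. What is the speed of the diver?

f' = f · (v + v_o)/v ⇒ v_o = v · |f'/f − 1|.
v_o = 1457 × |177.109/177 − 1| = 1457 × 0.0006158 ≈ 0.90 m/s.

0.90 m/s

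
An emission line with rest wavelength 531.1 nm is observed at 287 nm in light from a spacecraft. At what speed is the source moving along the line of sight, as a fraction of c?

λ'/λ₀ = 0.5404 < 1 (blueshift), so the source is approaching.
λ'/λ₀ = √((1 − β)/(1 + β)) for an approaching source ⇒ β = (1 − r²)/(1 + r²) with r = λ'/λ₀.
β = (1 − 0.2920)/(1 + 0.2920) ≈ 0.548.

0.548c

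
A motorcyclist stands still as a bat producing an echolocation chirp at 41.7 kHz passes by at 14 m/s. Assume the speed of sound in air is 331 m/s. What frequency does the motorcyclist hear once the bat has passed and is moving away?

Receding: f₂ = f · v/(v + v_s) = 41.7 × 331/345 ≈ 40.0 kHz.

40.0 kHz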